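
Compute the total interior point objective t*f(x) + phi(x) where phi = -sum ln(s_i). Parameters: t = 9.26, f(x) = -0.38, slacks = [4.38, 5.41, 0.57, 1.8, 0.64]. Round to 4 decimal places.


Step 1: Compute log-barrier.
ln values: [1.477, 1.6882, -0.5621, 0.5878, -0.4463]
phi = -(1.477 + 1.6882 - 0.5621 + 0.5878 - 0.4463) = -2.7447
Step 2: Compute augmented objective.
t*f(x) = 9.26*-0.38 = -3.5188
Total = -3.5188 - 2.7447 = -6.2635


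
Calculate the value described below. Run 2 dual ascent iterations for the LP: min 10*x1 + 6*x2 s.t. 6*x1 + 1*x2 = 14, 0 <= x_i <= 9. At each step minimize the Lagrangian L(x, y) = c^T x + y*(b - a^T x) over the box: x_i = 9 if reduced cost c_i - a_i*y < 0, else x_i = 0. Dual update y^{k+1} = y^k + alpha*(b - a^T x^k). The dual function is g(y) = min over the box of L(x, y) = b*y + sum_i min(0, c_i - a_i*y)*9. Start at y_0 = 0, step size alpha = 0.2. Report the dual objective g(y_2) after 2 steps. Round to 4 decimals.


Dual ascent for LP: min 10*x1 + 6*x2, 6*x1 + 1*x2 = 14, 0 <= x_i <= 9
Step 1: y^k = 0.0, reduced costs: (10.0, 6.0)
  x^k = (0.0, 0.0), subgradient = b - a^T x = 14.0
  y^{k+1} = 0.0 + 0.2*14.0 = 2.8
Step 2: y^k = 2.8, reduced costs: (-6.8, 3.2)
  x^k = (9.0, 0.0), subgradient = b - a^T x = -40.0
  y^{k+1} = 2.8 + 0.2*-40.0 = -5.2
Dual objective at y_2 = -5.2: reduced costs (41.2, 11.2), box minimizer x = (0.0, 0.0)
g(y_2) = b*y + (c1 - a1*y)*x1 + (c2 - a2*y)*x2 = 14*(-5.2) + 41.2*0.0 + 11.2*0.0 = -72.8 + 0.0 + 0.0 = -72.8


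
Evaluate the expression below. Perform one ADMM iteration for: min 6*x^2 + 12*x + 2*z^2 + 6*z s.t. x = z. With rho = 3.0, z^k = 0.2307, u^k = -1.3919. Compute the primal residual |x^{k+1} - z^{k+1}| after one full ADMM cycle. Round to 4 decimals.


ADMM iteration with rho = 3.0, z^k = 0.2307, u^k = -1.3919
Step 1: x-update.
Minimize 6*x^2 + 12*x + (3.0/2)*(x - 0.2307 - 1.3919)^2
FOC: (2*6 + 3.0)*x = -12 + 3.0*(0.2307 + 1.3919)
x^{k+1} = -0.4755
Step 2: z-update.
Minimize 2*z^2 + 6*z + (3.0/2)*(-0.4755 - z - 1.3919)^2
FOC: (2*2 + 3.0)*z = -6 + 3.0*(-0.4755 - 1.3919)
z^{k+1} = -1.6574
Step 3: u-update.
u^{k+1} = -1.3919 - 0.4755 + 1.6574 = -0.2099
Step 4: Primal residual = |-0.4755 + 1.6574| = 1.182


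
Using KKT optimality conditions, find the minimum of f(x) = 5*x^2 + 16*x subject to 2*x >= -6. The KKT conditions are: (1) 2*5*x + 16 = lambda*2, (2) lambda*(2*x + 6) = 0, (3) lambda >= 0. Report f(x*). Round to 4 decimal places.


Step 1: Try lambda = 0 (constraint inactive).
Stationarity: 2*5*x + 16 = 0
x* = -16/(2*5) = -1.6
Check constraint: 2*-1.6 = -3.2 >= -6 -- satisfied.
Step 2: Compute optimal value.
f(x*) = 5*(-1.6)^2 + 16*(-1.6) = -12.8


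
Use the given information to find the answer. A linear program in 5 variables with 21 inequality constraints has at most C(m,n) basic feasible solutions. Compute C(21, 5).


Each vertex corresponds to some choice of n active constraints out of m, so the number of vertices is at most C(m, n) = m! / (n!(m-n)!).
m = 21, n = 5
Numerator: 21 * 20 * 19 * 18 * 17
Denominator: 5! = 120
C(21, 5) = 20349


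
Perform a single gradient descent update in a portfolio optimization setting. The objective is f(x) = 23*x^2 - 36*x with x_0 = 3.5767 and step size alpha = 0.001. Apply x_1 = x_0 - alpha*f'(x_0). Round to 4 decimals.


We compute the gradient at x_0 and apply the update.
f'(x) = 46*x - 36
f'(3.5767) = 46*3.5767 - 36 = 128.5282
x_1 = 3.5767 - 0.001*128.5282 = 3.4482


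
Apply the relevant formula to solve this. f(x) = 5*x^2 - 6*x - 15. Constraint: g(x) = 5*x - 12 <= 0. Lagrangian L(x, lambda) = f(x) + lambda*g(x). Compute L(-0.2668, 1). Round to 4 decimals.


Step 1: Evaluate f(x).
f(-0.2668) = 5*(-0.2668)^2 - 6*(-0.2668) - 15 = -13.0433
Step 2: Evaluate g(x).
g(-0.2668) = 5*-0.2668 - 12 = -13.334
Step 3: Compute Lagrangian.
L = -13.0433 + 1*-13.334 = -26.3773


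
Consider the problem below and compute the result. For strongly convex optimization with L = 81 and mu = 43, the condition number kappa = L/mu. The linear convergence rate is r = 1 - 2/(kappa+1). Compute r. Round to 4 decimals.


Step 1: Compute the condition number.
kappa = L/mu = 81/43 = 1.8837
Step 2: Compute the convergence rate.
r = 1 - 2/(kappa + 1) = 1 - 2*mu/(L + mu) = (L - mu)/(L + mu) = 38/124 = 0.3065


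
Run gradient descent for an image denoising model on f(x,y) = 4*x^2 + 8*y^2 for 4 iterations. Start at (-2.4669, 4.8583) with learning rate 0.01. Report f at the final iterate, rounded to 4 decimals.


Gradient descent on f(x,y) = 4*x^2 + 8*y^2.
Starting point: (-2.4669, 4.8583), alpha = 0.01
Step 1: grad_x = 2*4*-2.4669 = -19.7352, grad_y = 2*8*4.8583 = 77.7328
  x_1 = -2.4669 - 0.01*-19.7352 = -2.2695
  y_1 = 4.8583 - 0.01*77.7328 = 4.081
Step 2: grad_x = 2*4*-2.2695 = -18.1564, grad_y = 2*8*4.081 = 65.2956
  x_2 = -2.2695 - 0.01*-18.1564 = -2.088
  y_2 = 4.081 - 0.01*65.2956 = 3.428
Step 3: grad_x = 2*4*-2.088 = -16.7039, grad_y = 2*8*3.428 = 54.8483
  x_3 = -2.088 - 0.01*-16.7039 = -1.9209
  y_3 = 3.428 - 0.01*54.8483 = 2.8795
Step 4: grad_x = 2*4*-1.9209 = -15.3676, grad_y = 2*8*2.8795 = 46.0725
  x_4 = -1.9209 - 0.01*-15.3676 = -1.7673
  y_4 = 2.8795 - 0.01*46.0725 = 2.4188
f(-1.7673, 2.4188) = 4*(-1.7673)^2 + 8*2.4188^2 = 59.298


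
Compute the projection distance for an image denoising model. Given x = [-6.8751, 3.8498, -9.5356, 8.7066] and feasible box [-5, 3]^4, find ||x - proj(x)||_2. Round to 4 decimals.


Project each component onto [-5, 3].
clip(-6.8751) = -5.0, clip(3.8498) = 3.0, clip(-9.5356) = -5.0, clip(8.7066) = 3.0
Projection = [-5.0, 3.0, -5.0, 3.0]
Squared diffs: [3.516, 0.7222, 20.5717, 32.5653]
Distance = sqrt(57.3752) = 7.5746


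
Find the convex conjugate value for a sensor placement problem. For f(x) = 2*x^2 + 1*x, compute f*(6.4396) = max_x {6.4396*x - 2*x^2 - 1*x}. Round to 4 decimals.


f*(y) = sup_x {y*x - a*x^2 - b*x} = sup_x {(y-b)*x - a*x^2}
FOC: (y - b) - 2a*x = 0 => x* = (y - b)/(2a)
x* = (6.4396 - 1)/(2*2) = 1.3599
f*(6.4396) = (y-b)^2/(4a) = (6.4396 - 1)^2/(4*2)
= 29.5892/8 = 3.6987


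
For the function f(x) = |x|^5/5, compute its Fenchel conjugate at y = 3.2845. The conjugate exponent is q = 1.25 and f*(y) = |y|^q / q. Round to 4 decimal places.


The conjugate exponent q satisfies 1/p + 1/q = 1.
p = 5, so q = 5/(5 - 1) = 1.25
|y|^q = 3.2845^1.25 = 4.4217
f*(3.2845) = 4.4217 / 1.25 = 3.5373


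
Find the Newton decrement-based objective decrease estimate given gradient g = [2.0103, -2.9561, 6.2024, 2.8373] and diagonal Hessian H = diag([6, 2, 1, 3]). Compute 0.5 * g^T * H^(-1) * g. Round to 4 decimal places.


Step 1: H is diagonal, so H^(-1) * g = [0.3351, -1.4781, 6.2024, 0.9458].
Step 2: g^T H^(-1) g = sum_i g_i^2 / H_ii
  = (2.0103)^2/6 + (-2.9561)^2/2 + (6.2024)^2/1 + (2.8373)^2/3
  = 0.6736 + 4.3693 + 38.4698 + 2.6834 = 46.196
Step 3: Objective decrease = 0.5 * g^T H^(-1) g = 23.098


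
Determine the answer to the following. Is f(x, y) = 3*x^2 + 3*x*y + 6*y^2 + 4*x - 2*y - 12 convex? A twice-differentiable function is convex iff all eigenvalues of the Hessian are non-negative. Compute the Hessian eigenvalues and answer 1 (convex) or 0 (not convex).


The Hessian of f(x,y) = 3*x^2 + 3*x*y + 6*y^2 + 4*x - 2*y - 12 is:
H = [[6, 3], [3, 12]]
Trace = 6 + 12 = 18
Determinant = 6*12 - (3)^2 = 63
Discriminant = (18)^2 - 4*63 = 72.0
Eigenvalues: lambda_1 = 4.7574, lambda_2 = 13.2426
The function is convex.

1


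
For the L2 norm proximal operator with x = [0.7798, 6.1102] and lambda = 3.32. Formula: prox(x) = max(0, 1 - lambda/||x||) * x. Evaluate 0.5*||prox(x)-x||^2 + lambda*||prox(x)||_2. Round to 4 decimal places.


Step 1: Compute ||x||.
||x|| = 6.1598
Step 2: Compute scaling factor.
scale = max(0, 1 - 3.32/6.1598) = 0.461
Step 3: prox(x) = [0.3595, 2.8169]
||prox(x)|| = 2.8398
Step 4: Proximal objective.
0.5*||prox-x||^2 = 5.5112
lambda*||prox|| = 9.4281
Total = 14.9392


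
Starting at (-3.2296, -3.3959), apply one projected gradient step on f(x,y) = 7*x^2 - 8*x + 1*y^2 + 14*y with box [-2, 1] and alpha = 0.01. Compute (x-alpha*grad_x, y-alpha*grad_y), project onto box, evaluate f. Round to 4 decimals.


Step 1: Compute gradient at (-3.2296, -3.3959).
grad_x = 2*7*-3.2296 - 8 = -53.2144
grad_y = 2*1*-3.3959 + 14 = 7.2082
Step 2: Gradient step.
x_raw = -3.2296 - 0.01*-53.2144 = -2.6975
y_raw = -3.3959 - 0.01*7.2082 = -3.468
Step 3: Project onto [-2, 1].
x_proj = clip(-2.6975) = -2.0
y_proj = clip(-3.468) = -2.0
Step 4: Evaluate f.
f(-2.0, -2.0) = 20.0


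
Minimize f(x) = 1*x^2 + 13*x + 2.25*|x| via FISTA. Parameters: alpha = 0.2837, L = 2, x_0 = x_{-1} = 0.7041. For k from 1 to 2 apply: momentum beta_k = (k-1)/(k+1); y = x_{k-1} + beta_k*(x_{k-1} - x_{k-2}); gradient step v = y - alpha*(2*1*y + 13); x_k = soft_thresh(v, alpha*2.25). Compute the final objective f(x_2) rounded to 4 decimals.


FISTA on f(x) = 1*x^2 + 13*x + 2.25*|x|
L = 2, alpha = 0.2837
Iteration 1: beta = 0.0, y = 0.7041 + 0.0*(0.7041 - 0.7041) = 0.7041
  grad(y) = 14.4082, v = y - alpha*grad = -3.3835
  prox(v) = soft_thresh(-3.3835, 0.6383) = -2.7452
Iteration 2: beta = 0.3333, y = -2.7452 + 0.3333*(-2.7452 - 0.7041) = -3.8949
  grad(y) = 5.2101, v = y - alpha*grad = -5.3731
  prox(v) = soft_thresh(-5.3731, 0.6383) = -4.7347
f(x_2) = 1*(-4.7347)^2 + 13*(-4.7347) + 2.25*|-4.7347| = -28.4807


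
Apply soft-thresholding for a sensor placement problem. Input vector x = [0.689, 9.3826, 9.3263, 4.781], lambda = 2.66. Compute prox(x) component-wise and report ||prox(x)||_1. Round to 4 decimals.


Soft-thresholding with lambda = 2.66:
prox(0.689) = sign(0.689)*max(|0.689| - 2.66, 0) = 0.0
prox(9.3826) = sign(9.3826)*max(|9.3826| - 2.66, 0) = 6.7226
prox(9.3263) = sign(9.3263)*max(|9.3263| - 2.66, 0) = 6.6663
prox(4.781) = sign(4.781)*max(|4.781| - 2.66, 0) = 2.121
prox(x) = [0.0, 6.7226, 6.6663, 2.121]
||prox(x)||_1 = 0.0 + 6.7226 + 6.6663 + 2.121 = 15.5099


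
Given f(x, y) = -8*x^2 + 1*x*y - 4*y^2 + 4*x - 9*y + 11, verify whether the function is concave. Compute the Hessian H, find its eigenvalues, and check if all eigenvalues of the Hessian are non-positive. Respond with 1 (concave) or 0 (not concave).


The Hessian of f(x,y) = -8*x^2 + 1*x*y - 4*y^2 + 4*x - 9*y + 11 is:
H = [[-16, 1], [1, -8]]
Trace = -16 - 8 = -24
Determinant = -16*-8 - (1)^2 = 127
Discriminant = (-24)^2 - 4*127 = 68.0
Eigenvalues: lambda_1 = -16.1231, lambda_2 = -7.8769
The function is concave.

1


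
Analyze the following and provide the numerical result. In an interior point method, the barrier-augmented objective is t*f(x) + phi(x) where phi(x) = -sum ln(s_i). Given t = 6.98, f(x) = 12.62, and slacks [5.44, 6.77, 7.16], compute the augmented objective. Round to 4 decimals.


Step 1: Compute log-barrier.
ln values: [1.6938, 1.9125, 1.9685]
phi = -(1.6938 + 1.9125 + 1.9685) = -5.5748
Step 2: Compute augmented objective.
t*f(x) = 6.98*12.62 = 88.0876
Total = 88.0876 - 5.5748 = 82.5128


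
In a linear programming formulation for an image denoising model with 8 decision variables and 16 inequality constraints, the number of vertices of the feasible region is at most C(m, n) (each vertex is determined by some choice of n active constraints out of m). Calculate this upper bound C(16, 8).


Each vertex corresponds to some choice of n active constraints out of m, so the number of vertices is at most C(m, n) = m! / (n!(m-n)!).
m = 16, n = 8
Numerator: 16 * 15 * 14 * 13 * 12 * 11 * 10 * 9
Denominator: 8! = 40320
C(16, 8) = 12870


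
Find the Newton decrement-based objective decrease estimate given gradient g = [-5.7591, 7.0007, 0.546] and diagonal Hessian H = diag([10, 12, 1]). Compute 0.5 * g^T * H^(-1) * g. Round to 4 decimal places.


Step 1: H is diagonal, so H^(-1) * g = [-0.5759, 0.5834, 0.546].
Step 2: g^T H^(-1) g = sum_i g_i^2 / H_ii
  = (-5.7591)^2/10 + (7.0007)^2/12 + (0.546)^2/1
  = 3.3167 + 4.0842 + 0.2981 = 7.699
Step 3: Objective decrease = 0.5 * g^T H^(-1) g = 3.8495


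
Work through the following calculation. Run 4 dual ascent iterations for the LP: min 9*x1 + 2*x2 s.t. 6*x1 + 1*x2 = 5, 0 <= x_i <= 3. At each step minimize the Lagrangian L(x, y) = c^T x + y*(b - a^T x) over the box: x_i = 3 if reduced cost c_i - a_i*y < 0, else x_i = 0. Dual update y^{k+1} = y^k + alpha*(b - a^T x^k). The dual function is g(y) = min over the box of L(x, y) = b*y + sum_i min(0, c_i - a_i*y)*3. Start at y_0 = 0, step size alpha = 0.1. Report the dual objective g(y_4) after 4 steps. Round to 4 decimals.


Dual ascent for LP: min 9*x1 + 2*x2, 6*x1 + 1*x2 = 5, 0 <= x_i <= 3
Step 1: y^k = 0.0, reduced costs: (9.0, 2.0)
  x^k = (0.0, 0.0), subgradient = b - a^T x = 5.0
  y^{k+1} = 0.0 + 0.1*5.0 = 0.5
Step 2: y^k = 0.5, reduced costs: (6.0, 1.5)
  x^k = (0.0, 0.0), subgradient = b - a^T x = 5.0
  y^{k+1} = 0.5 + 0.1*5.0 = 1.0
Step 3: y^k = 1.0, reduced costs: (3.0, 1.0)
  x^k = (0.0, 0.0), subgradient = b - a^T x = 5.0
  y^{k+1} = 1.0 + 0.1*5.0 = 1.5
Step 4: y^k = 1.5, reduced costs: (0.0, 0.5)
  x^k = (0.0, 0.0), subgradient = b - a^T x = 5.0
  y^{k+1} = 1.5 + 0.1*5.0 = 2.0
Dual objective at y_4 = 2.0: reduced costs (-3.0, 0.0), box minimizer x = (3.0, 0.0)
g(y_4) = b*y + (c1 - a1*y)*x1 + (c2 - a2*y)*x2 = 5*2.0 + (-3.0)*3.0 + 0.0*0.0 = 10.0 - 9.0 + 0.0 = 1.0


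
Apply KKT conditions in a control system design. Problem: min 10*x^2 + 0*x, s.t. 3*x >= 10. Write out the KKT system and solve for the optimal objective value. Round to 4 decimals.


Step 1: Try lambda = 0 (constraint inactive).
x_unc = 0/(2*10) = 0.0
Check: 3*0.0 = 0.0 < 10 -- violated!
Step 2: Constraint must be active: 3*x = 10
x* = 10/3 = 3.3333 (rounded; the exact value 10/3 is used below)
lambda = (2*10*(10/3) + 0)/3 = 22.2222
Step 3: Compute optimal value.
f(x*) = 10*(10/3)^2 + 0*(10/3) = 111.1111


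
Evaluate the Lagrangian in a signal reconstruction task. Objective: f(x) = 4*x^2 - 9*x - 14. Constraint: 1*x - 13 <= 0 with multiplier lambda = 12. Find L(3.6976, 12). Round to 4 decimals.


Step 1: Evaluate f(x).
f(3.6976) = 4*3.6976^2 - 9*3.6976 - 14 = 7.4106
Step 2: Evaluate g(x).
g(3.6976) = 1*3.6976 - 13 = -9.3024
Step 3: Compute Lagrangian.
L = 7.4106 + 12*-9.3024 = -104.2182


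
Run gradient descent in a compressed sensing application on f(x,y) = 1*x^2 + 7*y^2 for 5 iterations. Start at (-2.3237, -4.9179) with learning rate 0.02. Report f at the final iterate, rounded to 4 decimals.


Gradient descent on f(x,y) = 1*x^2 + 7*y^2.
Starting point: (-2.3237, -4.9179), alpha = 0.02
Step 1: grad_x = 2*1*-2.3237 = -4.6474, grad_y = 2*7*-4.9179 = -68.8506
  x_1 = -2.3237 - 0.02*-4.6474 = -2.2308
  y_1 = -4.9179 - 0.02*-68.8506 = -3.5409
Step 2: grad_x = 2*1*-2.2308 = -4.4615, grad_y = 2*7*-3.5409 = -49.5724
  x_2 = -2.2308 - 0.02*-4.4615 = -2.1415
  y_2 = -3.5409 - 0.02*-49.5724 = -2.5494
Step 3: grad_x = 2*1*-2.1415 = -4.283, grad_y = 2*7*-2.5494 = -35.6922
  x_3 = -2.1415 - 0.02*-4.283 = -2.0559
  y_3 = -2.5494 - 0.02*-35.6922 = -1.8356
Step 4: grad_x = 2*1*-2.0559 = -4.1117, grad_y = 2*7*-1.8356 = -25.6983
  x_4 = -2.0559 - 0.02*-4.1117 = -1.9736
  y_4 = -1.8356 - 0.02*-25.6983 = -1.3216
Step 5: grad_x = 2*1*-1.9736 = -3.9473, grad_y = 2*7*-1.3216 = -18.5028
  x_5 = -1.9736 - 0.02*-3.9473 = -1.8947
  y_5 = -1.3216 - 0.02*-18.5028 = -0.9516
f(-1.8947, -0.9516) = 1*(-1.8947)^2 + 7*(-0.9516)^2 = 9.9283


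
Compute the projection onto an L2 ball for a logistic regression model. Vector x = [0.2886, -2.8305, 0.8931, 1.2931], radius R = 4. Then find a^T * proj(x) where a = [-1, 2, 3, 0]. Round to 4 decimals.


Step 1: Compute ||x|| (intermediates to 6 decimals).
||x|| = sqrt(0.2886^2 + (-2.8305)^2 + 0.8931^2 + 1.2931^2) = 3.250347
Step 2: Project.
Since ||x|| <= R, proj = x (no scaling needed).
proj(x) = [0.2886, -2.8305, 0.8931, 1.2931]
Step 3: Dot product.
a^T * proj(x) = -1*0.2886 + 2*(-2.8305) + 3*0.8931 + 0*1.2931 = -3.2703


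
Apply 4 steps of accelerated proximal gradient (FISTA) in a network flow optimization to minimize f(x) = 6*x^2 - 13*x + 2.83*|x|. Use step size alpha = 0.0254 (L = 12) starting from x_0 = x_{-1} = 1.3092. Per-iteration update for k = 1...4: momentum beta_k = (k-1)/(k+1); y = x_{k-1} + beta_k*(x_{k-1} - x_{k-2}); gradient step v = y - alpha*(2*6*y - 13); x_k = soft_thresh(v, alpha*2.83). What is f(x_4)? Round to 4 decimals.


FISTA on f(x) = 6*x^2 - 13*x + 2.83*|x|
L = 12, alpha = 0.0254
Iteration 1: beta = 0.0, y = 1.3092 + 0.0*(1.3092 - 1.3092) = 1.3092
  grad(y) = 2.7104, v = y - alpha*grad = 1.2404
  prox(v) = soft_thresh(1.2404, 0.0719) = 1.1685
Iteration 2: beta = 0.3333, y = 1.1685 + 0.3333*(1.1685 - 1.3092) = 1.1216
  grad(y) = 0.4588, v = y - alpha*grad = 1.1099
  prox(v) = soft_thresh(1.1099, 0.0719) = 1.038
Iteration 3: beta = 0.5, y = 1.038 + 0.5*(1.038 - 1.1685) = 0.9728
  grad(y) = -1.3263, v = y - alpha*grad = 1.0065
  prox(v) = soft_thresh(1.0065, 0.0719) = 0.9346
Iteration 4: beta = 0.6, y = 0.9346 + 0.6*(0.9346 - 1.038) = 0.8726
  grad(y) = -2.5292, v = y - alpha*grad = 0.9368
  prox(v) = soft_thresh(0.9368, 0.0719) = 0.8649
f(x_4) = 6*0.8649^2 - 13*0.8649 + 2.83*|0.8649| = -4.3077


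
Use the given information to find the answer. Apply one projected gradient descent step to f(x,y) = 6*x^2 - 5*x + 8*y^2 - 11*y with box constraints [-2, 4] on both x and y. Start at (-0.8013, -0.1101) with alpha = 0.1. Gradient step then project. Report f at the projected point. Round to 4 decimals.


Step 1: Compute gradient at (-0.8013, -0.1101).
grad_x = 2*6*-0.8013 - 5 = -14.6156
grad_y = 2*8*-0.1101 - 11 = -12.7616
Step 2: Gradient step.
x_raw = -0.8013 - 0.1*-14.6156 = 0.6603
y_raw = -0.1101 - 0.1*-12.7616 = 1.1661
Step 3: Project onto [-2, 4].
x_proj = clip(0.6603) = 0.6603
y_proj = clip(1.1661) = 1.1661
Step 4: Evaluate f.
f(0.6603, 1.1661) = -2.6347


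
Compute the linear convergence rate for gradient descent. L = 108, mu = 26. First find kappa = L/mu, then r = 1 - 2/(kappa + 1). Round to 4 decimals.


Step 1: Compute the condition number.
kappa = L/mu = 108/26 = 4.1538
Step 2: Compute the convergence rate.
r = 1 - 2/(kappa + 1) = 1 - 2*mu/(L + mu) = (L - mu)/(L + mu) = 82/134 = 0.6119


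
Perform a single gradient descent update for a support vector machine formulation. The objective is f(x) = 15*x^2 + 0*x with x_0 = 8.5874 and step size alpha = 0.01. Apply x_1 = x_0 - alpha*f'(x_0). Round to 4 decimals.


We compute the gradient at x_0 and apply the update.
f'(x) = 30*x + 0
f'(8.5874) = 30*8.5874 + 0 = 257.622
x_1 = 8.5874 - 0.01*257.622 = 6.0112


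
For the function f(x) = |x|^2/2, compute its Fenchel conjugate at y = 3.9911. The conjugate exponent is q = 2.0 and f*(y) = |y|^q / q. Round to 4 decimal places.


The conjugate exponent q satisfies 1/p + 1/q = 1.
p = 2, so q = 2/(2 - 1) = 2.0
|y|^q = 3.9911^2.0 = 15.9289
f*(3.9911) = 15.9289 / 2.0 = 7.9644


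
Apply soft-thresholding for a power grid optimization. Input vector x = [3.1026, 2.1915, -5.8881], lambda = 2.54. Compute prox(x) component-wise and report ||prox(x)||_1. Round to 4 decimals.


Soft-thresholding with lambda = 2.54:
prox(3.1026) = sign(3.1026)*max(|3.1026| - 2.54, 0) = 0.5626
prox(2.1915) = sign(2.1915)*max(|2.1915| - 2.54, 0) = 0.0
prox(-5.8881) = sign(-5.8881)*max(|-5.8881| - 2.54, 0) = -3.3481
prox(x) = [0.5626, 0.0, -3.3481]
||prox(x)||_1 = 0.5626 + 0.0 + 3.3481 = 3.9107


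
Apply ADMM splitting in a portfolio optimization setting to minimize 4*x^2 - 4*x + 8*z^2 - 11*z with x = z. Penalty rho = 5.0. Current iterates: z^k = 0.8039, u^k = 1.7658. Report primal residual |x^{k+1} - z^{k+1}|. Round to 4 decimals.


ADMM iteration with rho = 5.0, z^k = 0.8039, u^k = 1.7658
Step 1: x-update.
Minimize 4*x^2 - 4*x + (5.0/2)*(x - 0.8039 + 1.7658)^2
FOC: (2*4 + 5.0)*x = 4 + 5.0*(0.8039 - 1.7658)
x^{k+1} = -0.0623
Step 2: z-update.
Minimize 8*z^2 - 11*z + (5.0/2)*(-0.0623 - z + 1.7658)^2
FOC: (2*8 + 5.0)*z = 11 + 5.0*(-0.0623 + 1.7658)
z^{k+1} = 0.9294
Step 3: u-update.
u^{k+1} = 1.7658 - 0.0623 - 0.9294 = 0.7741
Step 4: Primal residual = |-0.0623 - 0.9294| = 0.9917


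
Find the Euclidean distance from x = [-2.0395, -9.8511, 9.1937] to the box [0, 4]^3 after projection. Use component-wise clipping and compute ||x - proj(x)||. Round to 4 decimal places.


Project each component onto [0, 4].
clip(-2.0395) = 0.0, clip(-9.8511) = 0.0, clip(9.1937) = 4.0
Projection = [0.0, 0.0, 4.0]
Squared diffs: [4.1596, 97.0442, 26.9745]
Distance = sqrt(128.1783) = 11.3216


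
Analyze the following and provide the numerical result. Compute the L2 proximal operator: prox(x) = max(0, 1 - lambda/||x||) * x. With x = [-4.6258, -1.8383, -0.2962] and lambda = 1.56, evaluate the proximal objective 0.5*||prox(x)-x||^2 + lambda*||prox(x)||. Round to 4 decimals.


Step 1: Compute ||x||.
||x|| = 4.9865
Step 2: Compute scaling factor.
scale = max(0, 1 - 1.56/4.9865) = 0.6872
Step 3: prox(x) = [-3.1786, -1.2632, -0.2035]
||prox(x)|| = 3.4265
Step 4: Proximal objective.
0.5*||prox-x||^2 = 1.2168
lambda*||prox|| = 5.3453
Total = 6.5621


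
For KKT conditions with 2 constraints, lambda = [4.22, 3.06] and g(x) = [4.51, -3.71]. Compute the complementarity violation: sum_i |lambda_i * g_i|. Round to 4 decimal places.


KKT complementary slackness check:
lambda_1 * g_1 = 4.22 * 4.51 = 19.0322
lambda_2 * g_2 = 3.06 * -3.71 = -11.3526
Total violation = 19.0322 + 11.3526 = 30.3848


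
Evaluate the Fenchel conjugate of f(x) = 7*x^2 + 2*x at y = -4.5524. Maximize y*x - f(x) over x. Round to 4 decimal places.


f*(y) = sup_x {y*x - a*x^2 - b*x} = sup_x {(y-b)*x - a*x^2}
FOC: (y - b) - 2a*x = 0 => x* = (y - b)/(2a)
x* = (-4.5524 - 2)/(2*7) = -0.468
f*(-4.5524) = (y-b)^2/(4a) = (-4.5524 - 2)^2/(4*7)
= 42.9339/28 = 1.5334


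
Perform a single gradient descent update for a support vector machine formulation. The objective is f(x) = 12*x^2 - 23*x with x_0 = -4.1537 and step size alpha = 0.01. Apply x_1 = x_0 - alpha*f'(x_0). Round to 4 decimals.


We compute the gradient at x_0 and apply the update.
f'(x) = 24*x - 23
f'(-4.1537) = 24*-4.1537 - 23 = -122.6888
x_1 = -4.1537 - 0.01*-122.6888 = -2.9268


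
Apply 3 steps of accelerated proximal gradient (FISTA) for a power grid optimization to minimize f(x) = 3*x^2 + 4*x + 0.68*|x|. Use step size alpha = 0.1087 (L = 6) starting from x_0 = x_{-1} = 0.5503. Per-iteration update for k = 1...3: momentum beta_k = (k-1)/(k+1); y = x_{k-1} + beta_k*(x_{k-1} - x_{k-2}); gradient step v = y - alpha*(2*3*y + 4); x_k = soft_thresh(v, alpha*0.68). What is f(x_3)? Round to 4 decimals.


FISTA on f(x) = 3*x^2 + 4*x + 0.68*|x|
L = 6, alpha = 0.1087
Iteration 1: beta = 0.0, y = 0.5503 + 0.0*(0.5503 - 0.5503) = 0.5503
  grad(y) = 7.3018, v = y - alpha*grad = -0.2434
  prox(v) = soft_thresh(-0.2434, 0.0739) = -0.1695
Iteration 2: beta = 0.3333, y = -0.1695 + 0.3333*(-0.1695 - 0.5503) = -0.4094
  grad(y) = 1.5435, v = y - alpha*grad = -0.5772
  prox(v) = soft_thresh(-0.5772, 0.0739) = -0.5033
Iteration 3: beta = 0.5, y = -0.5033 + 0.5*(-0.5033 + 0.1695) = -0.6702
  grad(y) = -0.0211, v = y - alpha*grad = -0.6679
  prox(v) = soft_thresh(-0.6679, 0.0739) = -0.594
f(x_3) = 3*(-0.594)^2 + 4*(-0.594) + 0.68*|-0.594| = -0.9136


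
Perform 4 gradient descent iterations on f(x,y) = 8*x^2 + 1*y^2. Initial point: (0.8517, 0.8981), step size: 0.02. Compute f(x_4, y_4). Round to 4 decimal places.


Gradient descent on f(x,y) = 8*x^2 + 1*y^2.
Starting point: (0.8517, 0.8981), alpha = 0.02
Step 1: grad_x = 2*8*0.8517 = 13.6272, grad_y = 2*1*0.8981 = 1.7962
  x_1 = 0.8517 - 0.02*13.6272 = 0.5792
  y_1 = 0.8981 - 0.02*1.7962 = 0.8622
Step 2: grad_x = 2*8*0.5792 = 9.2665, grad_y = 2*1*0.8622 = 1.7244
  x_2 = 0.5792 - 0.02*9.2665 = 0.3938
  y_2 = 0.8622 - 0.02*1.7244 = 0.8277
Step 3: grad_x = 2*8*0.3938 = 6.3012, grad_y = 2*1*0.8277 = 1.6554
  x_3 = 0.3938 - 0.02*6.3012 = 0.2678
  y_3 = 0.8277 - 0.02*1.6554 = 0.7946
Step 4: grad_x = 2*8*0.2678 = 4.2848, grad_y = 2*1*0.7946 = 1.5892
  x_4 = 0.2678 - 0.02*4.2848 = 0.1821
  y_4 = 0.7946 - 0.02*1.5892 = 0.7628
f(0.1821, 0.7628) = 8*0.1821^2 + 1*0.7628^2 = 0.8472


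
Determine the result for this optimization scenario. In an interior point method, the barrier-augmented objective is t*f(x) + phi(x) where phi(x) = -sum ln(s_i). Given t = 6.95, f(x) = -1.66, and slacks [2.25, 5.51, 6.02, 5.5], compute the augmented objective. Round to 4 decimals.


Step 1: Compute log-barrier.
ln values: [0.8109, 1.7066, 1.7951, 1.7047]
phi = -(0.8109 + 1.7066 + 1.7951 + 1.7047) = -6.0173
Step 2: Compute augmented objective.
t*f(x) = 6.95*-1.66 = -11.537
Total = -11.537 - 6.0173 = -17.5543


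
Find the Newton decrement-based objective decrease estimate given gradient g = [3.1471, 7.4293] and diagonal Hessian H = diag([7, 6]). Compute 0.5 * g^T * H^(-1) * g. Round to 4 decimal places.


Step 1: H is diagonal, so H^(-1) * g = [0.4496, 1.2382].
Step 2: g^T H^(-1) g = sum_i g_i^2 / H_ii
  = (3.1471)^2/7 + (7.4293)^2/6
  = 1.4149 + 9.1991 = 10.614
Step 3: Objective decrease = 0.5 * g^T H^(-1) g = 5.307


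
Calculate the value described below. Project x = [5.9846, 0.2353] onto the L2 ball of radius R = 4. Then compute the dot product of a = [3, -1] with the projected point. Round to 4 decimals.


Step 1: Compute ||x|| (intermediates to 6 decimals).
||x|| = sqrt(5.9846^2 + 0.2353^2) = 5.989224
Step 2: Project.
Since ||x|| > R, scale = R/||x|| = 4/5.989224 = 0.667866, proj(x) = scale * x
proj(x) = [3.996911, 0.157149]
Step 3: Dot product.
a^T * proj(x) = 3*3.996911 - 1*0.157149 = 11.8336


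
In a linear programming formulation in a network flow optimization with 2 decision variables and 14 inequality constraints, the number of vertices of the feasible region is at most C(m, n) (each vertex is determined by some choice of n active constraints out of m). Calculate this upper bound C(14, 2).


Each vertex corresponds to some choice of n active constraints out of m, so the number of vertices is at most C(m, n) = m! / (n!(m-n)!).
m = 14, n = 2
Numerator: 14 * 13
Denominator: 2! = 2
C(14, 2) = 91


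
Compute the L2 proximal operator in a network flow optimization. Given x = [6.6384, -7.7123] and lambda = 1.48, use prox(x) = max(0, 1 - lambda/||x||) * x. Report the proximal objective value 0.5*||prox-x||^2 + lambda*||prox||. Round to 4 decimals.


Step 1: Compute ||x||.
||x|| = 10.1759
Step 2: Compute scaling factor.
scale = max(0, 1 - 1.48/10.1759) = 0.8546
Step 3: prox(x) = [5.6729, -6.5906]
||prox(x)|| = 8.6959
Step 4: Proximal objective.
0.5*||prox-x||^2 = 1.0952
lambda*||prox|| = 12.8699
Total = 13.9651


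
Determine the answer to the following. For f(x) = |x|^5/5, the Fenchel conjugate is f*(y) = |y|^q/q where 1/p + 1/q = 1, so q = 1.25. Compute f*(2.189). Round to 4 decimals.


The conjugate exponent q satisfies 1/p + 1/q = 1.
p = 5, so q = 5/(5 - 1) = 1.25
|y|^q = 2.189^1.25 = 2.6626
f*(2.189) = 2.6626 / 1.25 = 2.1301


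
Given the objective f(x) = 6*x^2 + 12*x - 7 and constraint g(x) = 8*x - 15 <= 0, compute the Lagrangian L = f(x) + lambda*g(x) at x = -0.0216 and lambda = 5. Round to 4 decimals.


Step 1: Evaluate f(x).
f(-0.0216) = 6*(-0.0216)^2 + 12*(-0.0216) - 7 = -7.2564
Step 2: Evaluate g(x).
g(-0.0216) = 8*-0.0216 - 15 = -15.1728
Step 3: Compute Lagrangian.
L = -7.2564 + 5*-15.1728 = -83.1204


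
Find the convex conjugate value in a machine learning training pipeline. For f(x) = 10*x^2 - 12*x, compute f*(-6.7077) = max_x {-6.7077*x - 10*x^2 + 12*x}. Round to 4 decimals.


f*(y) = sup_x {y*x - a*x^2 - b*x} = sup_x {(y-b)*x - a*x^2}
FOC: (y - b) - 2a*x = 0 => x* = (y - b)/(2a)
x* = (-6.7077 + 12)/(2*10) = 0.2646
f*(-6.7077) = (y-b)^2/(4a) = (-6.7077 + 12)^2/(4*10)
= 28.0084/40 = 0.7002


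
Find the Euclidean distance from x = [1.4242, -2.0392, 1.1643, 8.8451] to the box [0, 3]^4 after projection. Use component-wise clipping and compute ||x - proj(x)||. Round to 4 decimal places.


Project each component onto [0, 3].
clip(1.4242) = 1.4242, clip(-2.0392) = 0.0, clip(1.1643) = 1.1643, clip(8.8451) = 3.0
Projection = [1.4242, 0.0, 1.1643, 3.0]
Squared diffs: [0.0, 4.1583, 0.0, 34.1652]
Distance = sqrt(38.3235) = 6.1906


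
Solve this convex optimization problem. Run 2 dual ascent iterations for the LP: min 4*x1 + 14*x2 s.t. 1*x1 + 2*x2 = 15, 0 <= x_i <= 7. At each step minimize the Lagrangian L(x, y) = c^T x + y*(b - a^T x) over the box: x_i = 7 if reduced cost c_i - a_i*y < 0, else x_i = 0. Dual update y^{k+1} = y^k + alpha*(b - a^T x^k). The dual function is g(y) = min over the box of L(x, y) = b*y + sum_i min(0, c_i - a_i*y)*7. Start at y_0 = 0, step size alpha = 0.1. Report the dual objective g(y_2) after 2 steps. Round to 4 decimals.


Dual ascent for LP: min 4*x1 + 14*x2, 1*x1 + 2*x2 = 15, 0 <= x_i <= 7
Step 1: y^k = 0.0, reduced costs: (4.0, 14.0)
  x^k = (0.0, 0.0), subgradient = b - a^T x = 15.0
  y^{k+1} = 0.0 + 0.1*15.0 = 1.5
Step 2: y^k = 1.5, reduced costs: (2.5, 11.0)
  x^k = (0.0, 0.0), subgradient = b - a^T x = 15.0
  y^{k+1} = 1.5 + 0.1*15.0 = 3.0
Dual objective at y_2 = 3.0: reduced costs (1.0, 8.0), box minimizer x = (0.0, 0.0)
g(y_2) = b*y + (c1 - a1*y)*x1 + (c2 - a2*y)*x2 = 15*3.0 + 1.0*0.0 + 8.0*0.0 = 45.0 + 0.0 + 0.0 = 45.0


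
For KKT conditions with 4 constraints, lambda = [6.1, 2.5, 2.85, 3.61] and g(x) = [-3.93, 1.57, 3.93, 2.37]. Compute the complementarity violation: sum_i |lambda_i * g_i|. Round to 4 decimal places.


KKT complementary slackness check:
lambda_1 * g_1 = 6.1 * -3.93 = -23.973
lambda_2 * g_2 = 2.5 * 1.57 = 3.925
lambda_3 * g_3 = 2.85 * 3.93 = 11.2005
lambda_4 * g_4 = 3.61 * 2.37 = 8.5557
Total violation = 23.973 + 3.925 + 11.2005 + 8.5557 = 47.6542


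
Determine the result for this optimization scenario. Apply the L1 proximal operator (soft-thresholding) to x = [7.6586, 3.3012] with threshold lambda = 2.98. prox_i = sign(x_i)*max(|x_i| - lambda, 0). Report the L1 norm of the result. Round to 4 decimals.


Soft-thresholding with lambda = 2.98:
prox(7.6586) = sign(7.6586)*max(|7.6586| - 2.98, 0) = 4.6786
prox(3.3012) = sign(3.3012)*max(|3.3012| - 2.98, 0) = 0.3212
prox(x) = [4.6786, 0.3212]
||prox(x)||_1 = 4.6786 + 0.3212 = 4.9998


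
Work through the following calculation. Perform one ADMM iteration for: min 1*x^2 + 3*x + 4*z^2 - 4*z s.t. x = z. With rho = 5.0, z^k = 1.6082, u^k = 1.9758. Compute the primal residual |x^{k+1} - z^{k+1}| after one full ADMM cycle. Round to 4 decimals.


ADMM iteration with rho = 5.0, z^k = 1.6082, u^k = 1.9758
Step 1: x-update.
Minimize 1*x^2 + 3*x + (5.0/2)*(x - 1.6082 + 1.9758)^2
FOC: (2*1 + 5.0)*x = -3 + 5.0*(1.6082 - 1.9758)
x^{k+1} = -0.6911
Step 2: z-update.
Minimize 4*z^2 - 4*z + (5.0/2)*(-0.6911 - z + 1.9758)^2
FOC: (2*4 + 5.0)*z = 4 + 5.0*(-0.6911 + 1.9758)
z^{k+1} = 0.8018
Step 3: u-update.
u^{k+1} = 1.9758 - 0.6911 - 0.8018 = 0.4829
Step 4: Primal residual = |-0.6911 - 0.8018| = 1.4929


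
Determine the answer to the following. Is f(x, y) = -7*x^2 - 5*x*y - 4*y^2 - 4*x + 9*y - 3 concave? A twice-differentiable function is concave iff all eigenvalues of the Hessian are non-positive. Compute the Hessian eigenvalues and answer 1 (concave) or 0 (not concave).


The Hessian of f(x,y) = -7*x^2 - 5*x*y - 4*y^2 - 4*x + 9*y - 3 is:
H = [[-14, -5], [-5, -8]]
Trace = -14 - 8 = -22
Determinant = -14*-8 - (-5)^2 = 87
Discriminant = (-22)^2 - 4*87 = 136.0
Eigenvalues: lambda_1 = -16.831, lambda_2 = -5.169
The function is concave.

1


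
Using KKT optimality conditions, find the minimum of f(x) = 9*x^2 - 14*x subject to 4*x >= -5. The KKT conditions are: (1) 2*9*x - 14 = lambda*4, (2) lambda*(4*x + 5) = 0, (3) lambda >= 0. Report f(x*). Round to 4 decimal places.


Step 1: Try lambda = 0 (constraint inactive).
Stationarity: 2*9*x - 14 = 0
x* = 14/(2*9) = 7/9 = 0.7778 (rounded; the exact value 7/9 is used below)
Check constraint: 4*0.7778 = 3.1112 >= -5 -- satisfied.
Step 2: Compute optimal value.
f(x*) = 9*(7/9)^2 - 14*(7/9) = -5.4444


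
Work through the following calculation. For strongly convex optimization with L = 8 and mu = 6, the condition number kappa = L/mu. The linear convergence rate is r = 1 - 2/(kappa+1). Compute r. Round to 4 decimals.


Step 1: Compute the condition number.
kappa = L/mu = 8/6 = 1.3333
Step 2: Compute the convergence rate.
r = 1 - 2/(kappa + 1) = 1 - 2*mu/(L + mu) = (L - mu)/(L + mu) = 2/14 = 0.1429


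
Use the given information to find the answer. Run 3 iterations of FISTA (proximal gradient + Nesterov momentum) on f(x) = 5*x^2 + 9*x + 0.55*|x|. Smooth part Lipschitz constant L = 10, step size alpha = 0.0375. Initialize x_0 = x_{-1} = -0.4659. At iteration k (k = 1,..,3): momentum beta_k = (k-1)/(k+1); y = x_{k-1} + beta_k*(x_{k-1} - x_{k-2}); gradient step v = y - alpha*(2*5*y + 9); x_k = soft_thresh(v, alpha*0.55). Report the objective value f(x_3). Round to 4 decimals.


FISTA on f(x) = 5*x^2 + 9*x + 0.55*|x|
L = 10, alpha = 0.0375
Iteration 1: beta = 0.0, y = -0.4659 + 0.0*(-0.4659 + 0.4659) = -0.4659
  grad(y) = 4.341, v = y - alpha*grad = -0.6287
  prox(v) = soft_thresh(-0.6287, 0.0206) = -0.6081
Iteration 2: beta = 0.3333, y = -0.6081 + 0.3333*(-0.6081 + 0.4659) = -0.6555
  grad(y) = 2.4455, v = y - alpha*grad = -0.7472
  prox(v) = soft_thresh(-0.7472, 0.0206) = -0.7265
Iteration 3: beta = 0.5, y = -0.7265 + 0.5*(-0.7265 + 0.6081) = -0.7858
  grad(y) = 1.1423, v = y - alpha*grad = -0.8286
  prox(v) = soft_thresh(-0.8286, 0.0206) = -0.808
f(x_3) = 5*(-0.808)^2 + 9*(-0.808) + 0.55*|-0.808| = -3.5633


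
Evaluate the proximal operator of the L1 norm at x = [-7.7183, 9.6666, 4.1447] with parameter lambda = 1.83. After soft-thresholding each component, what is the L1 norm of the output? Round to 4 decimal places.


Soft-thresholding with lambda = 1.83:
prox(-7.7183) = sign(-7.7183)*max(|-7.7183| - 1.83, 0) = -5.8883
prox(9.6666) = sign(9.6666)*max(|9.6666| - 1.83, 0) = 7.8366
prox(4.1447) = sign(4.1447)*max(|4.1447| - 1.83, 0) = 2.3147
prox(x) = [-5.8883, 7.8366, 2.3147]
||prox(x)||_1 = 5.8883 + 7.8366 + 2.3147 = 16.0396


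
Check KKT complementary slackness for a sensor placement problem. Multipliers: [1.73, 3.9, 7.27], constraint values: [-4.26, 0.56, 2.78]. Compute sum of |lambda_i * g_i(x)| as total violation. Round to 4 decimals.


KKT complementary slackness check:
lambda_1 * g_1 = 1.73 * -4.26 = -7.3698
lambda_2 * g_2 = 3.9 * 0.56 = 2.184
lambda_3 * g_3 = 7.27 * 2.78 = 20.2106
Total violation = 7.3698 + 2.184 + 20.2106 = 29.7644


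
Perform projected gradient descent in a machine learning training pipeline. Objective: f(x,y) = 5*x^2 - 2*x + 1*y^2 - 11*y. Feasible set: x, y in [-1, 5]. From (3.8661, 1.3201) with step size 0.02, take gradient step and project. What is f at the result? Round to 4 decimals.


Step 1: Compute gradient at (3.8661, 1.3201).
grad_x = 2*5*3.8661 - 2 = 36.661
grad_y = 2*1*1.3201 - 11 = -8.3598
Step 2: Gradient step.
x_raw = 3.8661 - 0.02*36.661 = 3.1329
y_raw = 1.3201 - 0.02*-8.3598 = 1.4873
Step 3: Project onto [-1, 5].
x_proj = clip(3.1329) = 3.1329
y_proj = clip(1.4873) = 1.4873
Step 4: Evaluate f.
f(3.1329, 1.4873) = 28.6607


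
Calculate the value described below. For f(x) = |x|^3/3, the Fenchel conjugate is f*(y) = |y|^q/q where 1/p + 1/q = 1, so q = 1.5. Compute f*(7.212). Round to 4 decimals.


The conjugate exponent q satisfies 1/p + 1/q = 1.
p = 3, so q = 3/(3 - 1) = 1.5
|y|^q = 7.212^1.5 = 19.3679
f*(7.212) = 19.3679 / 1.5 = 12.912


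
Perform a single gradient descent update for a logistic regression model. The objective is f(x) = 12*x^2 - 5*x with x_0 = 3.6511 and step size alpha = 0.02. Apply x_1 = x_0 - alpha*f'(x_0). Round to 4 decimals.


We compute the gradient at x_0 and apply the update.
f'(x) = 24*x - 5
f'(3.6511) = 24*3.6511 - 5 = 82.6264
x_1 = 3.6511 - 0.02*82.6264 = 1.9986


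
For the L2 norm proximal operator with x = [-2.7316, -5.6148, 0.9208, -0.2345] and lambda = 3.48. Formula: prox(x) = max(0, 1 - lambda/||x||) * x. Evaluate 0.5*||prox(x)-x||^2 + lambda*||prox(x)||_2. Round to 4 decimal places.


Step 1: Compute ||x||.
||x|| = 6.3159
Step 2: Compute scaling factor.
scale = max(0, 1 - 3.48/6.3159) = 0.449
Step 3: prox(x) = [-1.2265, -2.5211, 0.4134, -0.1053]
||prox(x)|| = 2.8359
Step 4: Proximal objective.
0.5*||prox-x||^2 = 6.0552
lambda*||prox|| = 9.8689
Total = 15.9241


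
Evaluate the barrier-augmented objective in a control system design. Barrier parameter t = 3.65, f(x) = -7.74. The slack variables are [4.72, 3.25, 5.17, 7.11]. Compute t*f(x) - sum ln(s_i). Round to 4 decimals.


Step 1: Compute log-barrier.
ln values: [1.5518, 1.1787, 1.6429, 1.9615]
phi = -(1.5518 + 1.1787 + 1.6429 + 1.9615) = -6.3348
Step 2: Compute augmented objective.
t*f(x) = 3.65*-7.74 = -28.251
Total = -28.251 - 6.3348 = -34.5858


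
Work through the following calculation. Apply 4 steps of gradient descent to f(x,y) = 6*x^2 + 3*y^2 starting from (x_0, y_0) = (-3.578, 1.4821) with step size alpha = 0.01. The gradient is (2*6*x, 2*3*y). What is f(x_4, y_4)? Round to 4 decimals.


Gradient descent on f(x,y) = 6*x^2 + 3*y^2.
Starting point: (-3.578, 1.4821), alpha = 0.01
Step 1: grad_x = 2*6*-3.578 = -42.936, grad_y = 2*3*1.4821 = 8.8926
  x_1 = -3.578 - 0.01*-42.936 = -3.1486
  y_1 = 1.4821 - 0.01*8.8926 = 1.3932
Step 2: grad_x = 2*6*-3.1486 = -37.7837, grad_y = 2*3*1.3932 = 8.359
  x_2 = -3.1486 - 0.01*-37.7837 = -2.7708
  y_2 = 1.3932 - 0.01*8.359 = 1.3096
Step 3: grad_x = 2*6*-2.7708 = -33.2496, grad_y = 2*3*1.3096 = 7.8575
  x_3 = -2.7708 - 0.01*-33.2496 = -2.4383
  y_3 = 1.3096 - 0.01*7.8575 = 1.231
Step 4: grad_x = 2*6*-2.4383 = -29.2597, grad_y = 2*3*1.231 = 7.3861
  x_4 = -2.4383 - 0.01*-29.2597 = -2.1457
  y_4 = 1.231 - 0.01*7.3861 = 1.1571
f(-2.1457, 1.1571) = 6*(-2.1457)^2 + 3*1.1571^2 = 31.6414


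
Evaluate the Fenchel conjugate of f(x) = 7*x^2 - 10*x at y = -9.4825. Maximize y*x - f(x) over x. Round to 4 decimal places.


f*(y) = sup_x {y*x - a*x^2 - b*x} = sup_x {(y-b)*x - a*x^2}
FOC: (y - b) - 2a*x = 0 => x* = (y - b)/(2a)
x* = (-9.4825 + 10)/(2*7) = 0.037
f*(-9.4825) = (y-b)^2/(4a) = (-9.4825 + 10)^2/(4*7)
= 0.2678/28 = 0.0096


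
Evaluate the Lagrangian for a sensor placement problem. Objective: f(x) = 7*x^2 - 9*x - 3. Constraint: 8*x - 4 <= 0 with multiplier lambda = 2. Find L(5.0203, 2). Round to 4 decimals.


Step 1: Evaluate f(x).
f(5.0203) = 7*5.0203^2 - 9*5.0203 - 3 = 128.2412
Step 2: Evaluate g(x).
g(5.0203) = 8*5.0203 - 4 = 36.1624
Step 3: Compute Lagrangian.
L = 128.2412 + 2*36.1624 = 200.566


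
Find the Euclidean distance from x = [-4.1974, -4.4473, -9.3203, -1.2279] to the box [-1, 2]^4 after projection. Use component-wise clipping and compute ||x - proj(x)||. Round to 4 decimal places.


Project each component onto [-1, 2].
clip(-4.1974) = -1.0, clip(-4.4473) = -1.0, clip(-9.3203) = -1.0, clip(-1.2279) = -1.0
Projection = [-1.0, -1.0, -1.0, -1.0]
Squared diffs: [10.2234, 11.8839, 69.2274, 0.0519]
Distance = sqrt(91.3866) = 9.5596


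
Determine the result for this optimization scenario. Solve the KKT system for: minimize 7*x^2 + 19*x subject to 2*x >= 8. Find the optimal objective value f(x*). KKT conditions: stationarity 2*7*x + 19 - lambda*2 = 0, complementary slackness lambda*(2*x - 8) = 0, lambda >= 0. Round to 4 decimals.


Step 1: Try lambda = 0 (constraint inactive).
x_unc = -19/(2*7) = -1.3571
Check: 2*-1.3571 = -2.7142 < 8 -- violated!
Step 2: Constraint must be active: 2*x = 8
x* = 8/2 = 4.0
lambda = (2*7*4.0 + 19)/2 = 37.5
Step 3: Compute optimal value.
f(x*) = 7*4.0^2 + 19*4.0 = 188.0


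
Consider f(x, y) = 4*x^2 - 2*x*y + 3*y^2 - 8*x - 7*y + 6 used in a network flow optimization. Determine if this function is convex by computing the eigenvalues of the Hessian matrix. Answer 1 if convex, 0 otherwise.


The Hessian of f(x,y) = 4*x^2 - 2*x*y + 3*y^2 - 8*x - 7*y + 6 is:
H = [[8, -2], [-2, 6]]
Trace = 8 + 6 = 14
Determinant = 8*6 - (-2)^2 = 44
Discriminant = (14)^2 - 4*44 = 20.0
Eigenvalues: lambda_1 = 4.7639, lambda_2 = 9.2361
The function is convex.

1


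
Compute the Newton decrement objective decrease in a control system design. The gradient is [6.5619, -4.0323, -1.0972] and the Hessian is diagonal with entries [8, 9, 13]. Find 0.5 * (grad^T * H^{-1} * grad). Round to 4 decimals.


Step 1: H is diagonal, so H^(-1) * g = [0.8202, -0.448, -0.0844].
Step 2: g^T H^(-1) g = sum_i g_i^2 / H_ii
  = (6.5619)^2/8 + (-4.0323)^2/9 + (-1.0972)^2/13
  = 5.3823 + 1.8066 + 0.0926 = 7.2815
Step 3: Objective decrease = 0.5 * g^T H^(-1) g = 3.6408
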